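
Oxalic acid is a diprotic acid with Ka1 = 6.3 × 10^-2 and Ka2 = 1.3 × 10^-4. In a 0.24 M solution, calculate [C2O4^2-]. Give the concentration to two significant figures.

First ionization gives [H+] ≈ [HC2O4-] = 9.54 × 10^-2 M.
Second step: Ka2 = [H+][C2O4^2-]/[HC2O4-] ≈ [C2O4^2-] (since [H+] ≈ [HC2O4-]).
So [C2O4^2-] ≈ Ka2.

1.3 × 10^-4 M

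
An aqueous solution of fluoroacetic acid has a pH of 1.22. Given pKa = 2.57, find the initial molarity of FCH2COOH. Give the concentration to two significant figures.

C₀ = 1.4 M

[H+] = 10^(-1.22) = 6.03 × 10^-2 M = x
Ka = 10^(−2.57) = 2.69 × 10^-3
Ka = x²/(C₀ − x) ⇒ C₀ = x + x²/Ka
C₀ = 6.03 × 10^-2 + (6.03 × 10^-2)²/(2.69 × 10^-3) = 1.41 M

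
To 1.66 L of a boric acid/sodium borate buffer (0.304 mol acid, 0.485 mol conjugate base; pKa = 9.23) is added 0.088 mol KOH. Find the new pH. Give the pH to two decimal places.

OH- converts B(OH)3 to B(OH)4-: B(OH)3 → 0.216 mol, B(OH)4- → 0.573 mol.
pH = pKa + log(n_B(OH)4-/n_B(OH)3) = 9.23 + log(0.573/0.216) = 9.23 + (+0.424)

pH = 9.65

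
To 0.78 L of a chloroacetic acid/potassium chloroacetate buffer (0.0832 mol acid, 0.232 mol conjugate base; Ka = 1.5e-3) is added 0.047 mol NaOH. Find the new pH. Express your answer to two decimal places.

After neutralization: n(ClCH2COOH) = 0.0362 mol, n(ClCH2COO-) = 0.279 mol.
pKa = −log(1.5 × 10^-3) = 2.824
Henderson–Hasselbalch with mole ratio 0.279/0.0362: pH = 2.824 + (+0.887)

pH = 3.71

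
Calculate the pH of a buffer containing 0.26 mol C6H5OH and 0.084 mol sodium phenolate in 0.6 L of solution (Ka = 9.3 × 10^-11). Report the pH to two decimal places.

pH = 9.54

pKa = −log(9.3 × 10^-11) = 10.032
Using pH = pKa + log([base]/[acid]) with [base]/[acid] = 0.084/0.26:
pH = 10.032 + (-0.491) = 9.54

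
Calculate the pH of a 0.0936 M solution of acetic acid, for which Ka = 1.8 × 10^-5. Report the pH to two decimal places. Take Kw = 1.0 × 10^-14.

pH = 2.89

CH3COOH ⇌ CH3COO- + H+
Let x = [H+] at equilibrium. Ka = x²/(0.0936 − x).
Since Ka ≪ C₀, x ≈ √(Ka·C₀) = 1.30 × 10^-3 M.
Check: 1.4% ionized — well under 5%, approximation valid.
pH = −log[H+] = −log(1.30 × 10^-3) = 2.89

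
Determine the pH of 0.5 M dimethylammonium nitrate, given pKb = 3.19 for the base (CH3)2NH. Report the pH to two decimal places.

(CH3)2NH2+ is the conjugate acid of the weak base (CH3)2NH.
Kb = 10^(−3.19) = 6.46 × 10^-4
Ka = Kw/Kb = 1.0×10^-14 / 6.46 × 10^-4 = 1.55 × 10^-11
From the ICE table, Ka = x²/(0.5 − x) = 1.55 × 10^-11.
Neglecting x in the denominator: x = √(1.55 × 10^-11 × 0.5) = 2.78 × 10^-6 M
Check: 0.00056% ionized — well under 5%, approximation valid.
pH = −log(2.78 × 10^-6) = 5.56

pH = 5.56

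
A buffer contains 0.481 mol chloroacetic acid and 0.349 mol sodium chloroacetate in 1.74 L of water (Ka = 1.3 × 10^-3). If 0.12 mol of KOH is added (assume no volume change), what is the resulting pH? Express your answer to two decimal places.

pH = 3.00

After neutralization: n(ClCH2COOH) = 0.361 mol, n(ClCH2COO-) = 0.469 mol.
pKa = −log(1.3 × 10^-3) = 2.886
pH = pKa + log(n_ClCH2COO-/n_ClCH2COOH) = 2.886 + log(0.469/0.361) = 2.886 + (+0.114)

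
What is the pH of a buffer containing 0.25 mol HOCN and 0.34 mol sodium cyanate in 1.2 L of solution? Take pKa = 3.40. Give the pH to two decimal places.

pH = 3.53

Henderson–Hasselbalch: pH = pKa + log([OCN-]/[HOCN]) = 3.40 + log(0.34/0.25)
pH = 3.40 + (+0.134) = 3.53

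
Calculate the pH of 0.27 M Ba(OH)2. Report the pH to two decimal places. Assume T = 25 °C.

Ba(OH)2 is a strong base (each formula unit releases 2 OH-); [OH-] = 0.54 M.
pOH = -log(0.54) = 0.27
pH = 14.00 - 0.27 = 13.73

pH = 13.73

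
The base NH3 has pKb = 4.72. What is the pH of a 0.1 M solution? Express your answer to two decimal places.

NH3 + H2O ⇌ NH4+ + OH-
Kb = 10^(−4.72) = 1.91 × 10^-5
Let x = [OH-] at equilibrium. Kb = x²/(0.1 − x).
Neglecting x in the denominator: x = √(1.91 × 10^-5 × 0.1) = 1.38 × 10^-3 M
pOH = −log(1.38 × 10^-3) = 2.86; pH = 14.00 − 2.86 = 11.14

pH = 11.14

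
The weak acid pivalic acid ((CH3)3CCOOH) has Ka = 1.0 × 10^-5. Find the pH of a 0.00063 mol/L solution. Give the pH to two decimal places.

(CH3)3CCOOH ⇌ (CH3)3CCOO- + H+
From the ICE table, Ka = [H+]²/(0.00063 − [H+]) = 1.0 × 10^-5.
Here C₀/Ka ≈ 63, so the small-[H+] approximation fails. Use the quadratic:
[H+] = [−1e-05 + √(1e-05² + 2.52e-08)]/2 = 7.45 × 10^-5 M
pH = −log(7.45 × 10^-5) = 4.13

pH = 4.13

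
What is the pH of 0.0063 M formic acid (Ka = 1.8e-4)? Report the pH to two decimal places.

HCOOH ⇌ HCOO- + H+
Let x = [H+] at equilibrium. Ka = x²/(0.0063 − x).
Here C₀/Ka ≈ 35, so the small-x approximation fails. Use the quadratic:
x = [−0.00018 + √(0.00018² + 4.54e-06)]/2 = 9.79 × 10^-4 M
pH = −log(9.79 × 10^-4) = 3.01

pH = 3.01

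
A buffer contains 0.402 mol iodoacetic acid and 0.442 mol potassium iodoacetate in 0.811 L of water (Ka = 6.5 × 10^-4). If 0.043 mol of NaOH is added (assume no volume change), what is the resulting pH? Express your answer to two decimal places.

pH = 3.32

OH- converts ICH2COOH to ICH2COO-: ICH2COOH → 0.359 mol, ICH2COO- → 0.485 mol.
pKa = −log(6.5 × 10^-4) = 3.187
pH = pKa + log([A⁻]/[HA]) = 3.187 + log(0.485/0.359) = 3.187 +0.131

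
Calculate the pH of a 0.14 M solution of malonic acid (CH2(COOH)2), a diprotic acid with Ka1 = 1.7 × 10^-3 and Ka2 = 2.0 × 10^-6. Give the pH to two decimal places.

Since Ka1 ≫ Ka2, the first ionization dominates [H+].
Ka1 = x²/(0.14 − x) = 1.7 × 10^-3
Solving the quadratic: x = (−Ka1 + √(Ka1² + 4·Ka1·C₀))/2 = 1.46 × 10^-2 M
pH = −log(1.46 × 10^-2) = 1.84

pH = 1.84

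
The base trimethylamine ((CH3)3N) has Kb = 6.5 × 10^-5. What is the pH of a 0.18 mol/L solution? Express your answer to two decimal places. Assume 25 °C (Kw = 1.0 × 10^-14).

(CH3)3N + H2O ⇌ (CH3)3NH+ + OH-
Kb = [OH-]²/(0.18 − [OH-]) = 6.5 × 10^-5
Since Kb ≪ C₀, [OH-] ≈ √(Kb·C₀) = 3.42 × 10^-3 M.
([OH-]/C₀ = 1.9% < 5%, so the approximation holds.)
pOH = −log(3.42 × 10^-3) = 2.47; pH = 14.00 − 2.47 = 11.53

pH = 11.53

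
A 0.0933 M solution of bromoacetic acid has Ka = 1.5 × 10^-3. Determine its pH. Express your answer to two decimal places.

BrCH2COOH ⇌ BrCH2COO- + H+
From the ICE table, Ka = x²/(0.0933 − x) = 1.5 × 10^-3.
x is not negligible relative to C₀; solve x² + 0.0015·x − 0.00014 = 0.
x = [−0.0015 + √(0.0015² + 0.00056)]/2 = 1.11 × 10^-2 M
pH = −log[H+] = −log(1.11 × 10^-2) = 1.95

pH = 1.95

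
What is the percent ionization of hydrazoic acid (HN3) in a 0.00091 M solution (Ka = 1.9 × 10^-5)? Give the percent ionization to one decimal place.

HN3 ⇌ N3- + H+; let x = [H+] at equilibrium.
Ka = x²/(C₀ − x); solving the quadratic gives x = 1.22 × 10^-4 M.
Fraction ionized = 1.22 × 10^-4 / 0.00091 = 0.1341 → 13.4%

13.4%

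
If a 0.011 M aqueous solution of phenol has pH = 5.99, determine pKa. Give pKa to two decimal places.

[H+] = 10^(-5.99) = 1.02 × 10^-6 M
At equilibrium [HA] = 0.011 − 1.02 × 10^-6 = 1.10 × 10^-2 M
Ka = [H+][A-]/[HA] = (1.02 × 10^-6)² / 1.10 × 10^-2 = 9.46 × 10^-11
pKa = -log(9.46 × 10^-11) = 10.02

pKa = 10.02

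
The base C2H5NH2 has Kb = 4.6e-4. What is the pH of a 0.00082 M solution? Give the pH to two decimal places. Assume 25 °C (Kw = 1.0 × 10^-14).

pH = 10.63

C2H5NH2 + H2O ⇌ C2H5NH3+ + OH-
From the ICE table, Kb = x²/(0.00082 − x) = 4.6 × 10^-4.
Here C₀/Kb ≈ 1.78, so the small-x approximation fails. Use the quadratic:
x = (−Kb + √(Kb² + 4·Kb·C₀))/2 = 4.26 × 10^-4 M
pOH = 3.37, so pH = 14.00 − pOH = 10.63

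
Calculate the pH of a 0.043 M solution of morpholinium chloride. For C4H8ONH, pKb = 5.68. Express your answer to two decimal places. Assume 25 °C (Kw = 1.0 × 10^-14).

C4H8ONH2+ is the conjugate acid of the weak base C4H8ONH.
Kb = 10^(−5.68) = 2.09 × 10^-6
Ka = Kw/Kb = 1.0×10^-14 / 2.09 × 10^-6 = 4.78 × 10^-9
Ka = x²/(0.043 − x) = 4.78 × 10^-9
Assume x ≪ 0.043: x ≈ √(4.78 × 10^-9 × 0.043) = 1.43 × 10^-5 M
Check: 0.033% ionized — well under 5%, approximation valid.
pH = −log[H+] = −log(1.43 × 10^-5) = 4.84

pH = 4.84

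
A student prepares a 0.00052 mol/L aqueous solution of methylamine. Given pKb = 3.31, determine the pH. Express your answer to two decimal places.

CH3NH2 + H2O ⇌ CH3NH3+ + OH-
Kb = 10^(−3.31) = 4.90 × 10^-4
From the ICE table, Kb = [OH-]²/(0.00052 − [OH-]) = 4.90 × 10^-4.
[OH-] is not negligible relative to C₀; solve [OH-]² + 0.00049·[OH-] − 2.55e-07 = 0.
[OH-] = [−0.00049 + √(0.00049² + 1.02e-06)]/2 = 3.16 × 10^-4 M
pOH = 3.50, so pH = 14.00 − pOH = 10.50

pH = 10.50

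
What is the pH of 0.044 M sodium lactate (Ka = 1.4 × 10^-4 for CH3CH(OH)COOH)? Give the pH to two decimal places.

CH3CH(OH)COO- is the conjugate base of the weak acid CH3CH(OH)COOH.
Kb = Kw/Ka = 1.0×10^-14 / 1.4 × 10^-4 = 7.14 × 10^-11
Kb = [OH-]²/(0.044 − [OH-]) = 7.14 × 10^-11
Neglecting [OH-] in the denominator: [OH-] = √(7.14 × 10^-11 × 0.044) = 1.77 × 10^-6 M
pOH = −log(1.77 × 10^-6) = 5.75; pH = 14.00 − 5.75 = 8.25

pH = 8.25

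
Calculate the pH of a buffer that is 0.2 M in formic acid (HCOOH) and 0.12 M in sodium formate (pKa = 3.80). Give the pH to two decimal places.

Using pH = pKa + log([base]/[acid]) with [base]/[acid] = 0.12/0.2:
pH = 3.80 + (-0.222) = 3.58

pH = 3.58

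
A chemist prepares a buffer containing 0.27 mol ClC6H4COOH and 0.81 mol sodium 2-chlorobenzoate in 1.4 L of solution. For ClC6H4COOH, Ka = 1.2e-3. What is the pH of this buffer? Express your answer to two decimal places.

pKa = −log(1.2 × 10^-3) = 2.921
pH = pKa + log([A⁻]/[HA]) = 2.921 + log(0.81/0.27)
pH = 2.921 + (+0.477) = 3.40

pH = 3.40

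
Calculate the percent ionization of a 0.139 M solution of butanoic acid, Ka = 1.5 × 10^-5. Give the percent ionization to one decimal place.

CH3(CH2)2COOH ⇌ CH3(CH2)2COO- + H+; let x = [H+] at equilibrium.
x ≈ √(Ka·C₀) = √(1.5 × 10^-5 × 0.139) = 1.44 × 10^-3 M
% ionization = x/C₀ × 100% = 1.44 × 10^-3/0.139 × 100% = 1.0%

1.0%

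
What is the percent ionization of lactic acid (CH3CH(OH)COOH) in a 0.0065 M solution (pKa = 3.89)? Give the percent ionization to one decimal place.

13.1%

CH3CH(OH)COOH ⇌ CH3CH(OH)COO- + H+; let x = [H+] at equilibrium.
Ka = 10^(−3.89) = 1.29 × 10^-4
Solve x² + 0.000129x − 8.38e-07 = 0 → x = 8.53 × 10^-4 M
Fraction ionized = 8.53 × 10^-4 / 0.0065 = 0.1312 → 13.1%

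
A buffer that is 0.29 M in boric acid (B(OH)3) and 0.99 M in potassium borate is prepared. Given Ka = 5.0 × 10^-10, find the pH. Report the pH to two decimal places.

pH = 9.83

pKa = −log(5.0 × 10^-10) = 9.301
Henderson–Hasselbalch: pH = pKa + log([B(OH)4-]/[B(OH)3]) = 9.301 + log(0.99/0.29)
pH = 9.301 + (+0.533) = 9.83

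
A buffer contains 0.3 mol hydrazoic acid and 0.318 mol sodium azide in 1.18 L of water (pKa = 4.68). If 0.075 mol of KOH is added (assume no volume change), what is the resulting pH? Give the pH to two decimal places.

After neutralization: n(HN3) = 0.225 mol, n(N3-) = 0.393 mol.
Henderson–Hasselbalch with mole ratio 0.393/0.225: pH = 4.68 + (+0.242)

pH = 4.92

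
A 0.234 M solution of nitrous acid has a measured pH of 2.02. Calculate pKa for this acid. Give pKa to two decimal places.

pKa = 3.39

[H+] = 10^(-2.02) = 9.55 × 10^-3 M
At equilibrium [HA] = 0.234 − 9.55 × 10^-3 = 2.24 × 10^-1 M
Ka = [H+][A-]/[HA] = (9.55 × 10^-3)² / 2.24 × 10^-1 = 4.07 × 10^-4
pKa = -log(4.07 × 10^-4) = 3.39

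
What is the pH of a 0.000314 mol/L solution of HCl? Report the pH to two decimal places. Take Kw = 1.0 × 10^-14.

pH = 3.50

HCl is a strong acid and dissociates completely, so [H+] = 0.000314 M.
pH = -log(0.000314) = 3.50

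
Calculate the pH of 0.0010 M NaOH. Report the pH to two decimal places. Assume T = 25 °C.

NaOH is a strong base; [OH-] = 0.001 M.
pOH = -log(0.001) = 3.00
pH = 14.00 - 3.00 = 11.00

pH = 11.00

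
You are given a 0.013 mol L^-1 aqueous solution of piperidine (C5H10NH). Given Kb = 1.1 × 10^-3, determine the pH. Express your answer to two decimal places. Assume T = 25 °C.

pH = 11.51

C5H10NH + H2O ⇌ C5H10NH2+ + OH-
Kb = [OH-]²/(0.013 − [OH-]) = 1.1 × 10^-3
[OH-] is not negligible relative to C₀; solve [OH-]² + 0.0011·[OH-] − 1.43e-05 = 0.
[OH-] = (−Kb + √(Kb² + 4·Kb·C₀))/2 = 3.27 × 10^-3 M
pOH = −log(3.27 × 10^-3) = 2.49; pH = 14.00 − 2.49 = 11.51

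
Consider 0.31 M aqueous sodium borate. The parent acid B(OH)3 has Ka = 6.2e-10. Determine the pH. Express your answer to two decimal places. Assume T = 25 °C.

pH = 11.35

B(OH)4- is the conjugate base of the weak acid B(OH)3.
Kb = Kw/Ka = 1.0×10^-14 / 6.2 × 10^-10 = 1.61 × 10^-5
Kb = x²/(0.31 − x) = 1.61 × 10^-5
Neglecting x in the denominator: x = √(1.61 × 10^-5 × 0.31) = 2.23 × 10^-3 M
(x/C₀ = 0.72% < 5%, so the approximation holds.)
pOH = 2.65, so pH = 14.00 − pOH = 11.35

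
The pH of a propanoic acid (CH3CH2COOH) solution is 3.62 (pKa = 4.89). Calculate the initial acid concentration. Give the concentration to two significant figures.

[H+] = 10^(-3.62) = 2.40 × 10^-4 M = x
Ka = 10^(−4.89) = 1.29 × 10^-5
Ka = x²/(C₀ − x) ⇒ C₀ = x + x²/Ka
C₀ = 2.40 × 10^-4 + (2.40 × 10^-4)²/(1.29 × 10^-5) = 4.71 × 10^-3 M

C₀ = 4.7 × 10^-3 M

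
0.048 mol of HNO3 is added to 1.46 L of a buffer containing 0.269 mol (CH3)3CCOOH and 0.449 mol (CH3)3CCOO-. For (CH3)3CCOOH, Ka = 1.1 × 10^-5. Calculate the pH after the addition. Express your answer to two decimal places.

pH = 5.06

After neutralization: n((CH3)3CCOOH) = 0.317 mol, n((CH3)3CCOO-) = 0.401 mol.
pKa = −log(1.1 × 10^-5) = 4.959
Henderson–Hasselbalch with mole ratio 0.401/0.317: pH = 4.959 + (+0.102)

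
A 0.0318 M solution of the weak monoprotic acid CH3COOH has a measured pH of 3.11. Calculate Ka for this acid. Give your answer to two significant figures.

Ka = 1.9 × 10^-5

[H+] = 10^(-3.11) = 7.76 × 10^-4 M
At equilibrium [HA] = 0.0318 − 7.76 × 10^-4 = 3.10 × 10^-2 M
Ka = [H+][A-]/[HA] = (7.76 × 10^-4)² / 3.10 × 10^-2 = 1.9 × 10^-5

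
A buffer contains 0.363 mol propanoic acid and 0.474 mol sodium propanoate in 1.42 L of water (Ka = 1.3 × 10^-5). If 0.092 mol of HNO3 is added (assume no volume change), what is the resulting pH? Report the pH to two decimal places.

pH = 4.81

After neutralization: n(CH3CH2COOH) = 0.455 mol, n(CH3CH2COO-) = 0.382 mol.
pKa = −log(1.3 × 10^-5) = 4.886
pH = pKa + log([A⁻]/[HA]) = 4.886 + log(0.382/0.455) = 4.886 -0.076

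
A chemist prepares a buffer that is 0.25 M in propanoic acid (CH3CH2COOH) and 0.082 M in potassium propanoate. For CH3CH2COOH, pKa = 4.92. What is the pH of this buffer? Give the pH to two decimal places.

Using pH = pKa + log([base]/[acid]) with [base]/[acid] = 0.082/0.25:
pH = 4.92 + (-0.484) = 4.44

pH = 4.44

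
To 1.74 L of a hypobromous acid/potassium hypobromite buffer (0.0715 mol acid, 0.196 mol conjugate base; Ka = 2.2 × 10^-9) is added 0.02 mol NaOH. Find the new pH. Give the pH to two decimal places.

pH = 9.28

After neutralization: n(HOBr) = 0.0515 mol, n(OBr-) = 0.216 mol.
pKa = −log(2.2 × 10^-9) = 8.658
Henderson–Hasselbalch with mole ratio 0.216/0.0515: pH = 8.658 + (+0.623)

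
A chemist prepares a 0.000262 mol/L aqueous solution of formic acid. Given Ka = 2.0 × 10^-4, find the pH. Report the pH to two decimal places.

pH = 3.82

HCOOH ⇌ HCOO- + H+
Ka = [H+]²/(0.000262 − [H+]) = 2.0 × 10^-4
The 5% rule fails; solving [H+]² + Ka·[H+] − Ka·C₀ = 0 exactly:
[H+] = (−Ka + √(Ka² + 4·Ka·C₀))/2 = 1.50 × 10^-4 M
pH = −log(1.50 × 10^-4) = 3.82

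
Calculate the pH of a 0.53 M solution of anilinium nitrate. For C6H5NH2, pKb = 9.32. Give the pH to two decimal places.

pH = 2.48

C6H5NH3+ is the conjugate acid of the weak base C6H5NH2.
Kb = 10^(−9.32) = 4.79 × 10^-10
Ka = Kw/Kb = 1.0×10^-14 / 4.79 × 10^-10 = 2.09 × 10^-5
Ka = [H+]²/(0.53 − [H+]) = 2.09 × 10^-5
Assume [H+] ≪ 0.53: [H+] ≈ √(2.09 × 10^-5 × 0.53) = 3.33 × 10^-3 M
Check: 0.63% ionized — well under 5%, approximation valid.
pH = −log(3.33 × 10^-3) = 2.48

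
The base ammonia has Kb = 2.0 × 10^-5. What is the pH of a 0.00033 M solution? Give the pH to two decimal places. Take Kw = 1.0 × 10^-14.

NH3 + H2O ⇌ NH4+ + OH-
Kb = [OH-]²/(0.00033 − [OH-]) = 2.0 × 10^-5
The 5% rule fails; solving [OH-]² + Kb·[OH-] − Kb·C₀ = 0 exactly:
[OH-] = [−2e-05 + √(2e-05² + 2.64e-08)]/2 = 7.19 × 10^-5 M
pOH = 4.14, so pH = 14.00 − pOH = 9.86

pH = 9.86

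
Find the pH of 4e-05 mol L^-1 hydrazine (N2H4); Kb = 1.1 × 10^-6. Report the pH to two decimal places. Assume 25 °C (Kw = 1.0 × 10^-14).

pH = 8.79

N2H4 + H2O ⇌ N2H5+ + OH-
From the ICE table, Kb = x²/(4e-05 − x) = 1.1 × 10^-6.
Here C₀/Kb ≈ 36.4, so the small-x approximation fails. Use the quadratic:
x = [−1.1e-06 + √(1.1e-06² + 1.76e-10)]/2 = 6.11 × 10^-6 M
pOH = 5.21, so pH = 14.00 − pOH = 8.79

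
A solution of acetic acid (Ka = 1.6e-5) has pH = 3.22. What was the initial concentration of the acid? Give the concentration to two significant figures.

C₀ = 2.3 × 10^-2 M

[H+] = 10^(-3.22) = 6.03 × 10^-4 M = x
Ka = x²/(C₀ − x) ⇒ C₀ = x + x²/Ka
C₀ = 6.03 × 10^-4 + (6.03 × 10^-4)²/(1.6 × 10^-5) = 2.33 × 10^-2 M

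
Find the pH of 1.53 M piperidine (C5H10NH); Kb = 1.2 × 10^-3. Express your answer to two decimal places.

pH = 12.63

C5H10NH + H2O ⇌ C5H10NH2+ + OH-
Let x = [OH-] at equilibrium. Kb = x²/(1.53 − x).
Since Kb ≪ C₀, x ≈ √(Kb·C₀) = 4.28 × 10^-2 M.
(x/C₀ = 2.8% < 5%, so the approximation holds.)
pOH = −log(4.28 × 10^-2) = 1.37; pH = 14.00 − 1.37 = 12.63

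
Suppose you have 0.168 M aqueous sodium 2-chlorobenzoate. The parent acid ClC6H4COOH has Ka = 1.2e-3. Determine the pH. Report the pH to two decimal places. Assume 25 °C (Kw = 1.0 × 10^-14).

pH = 8.07

ClC6H4COO- is the conjugate base of the weak acid ClC6H4COOH.
Kb = Kw/Ka = 1.0×10^-14 / 1.2 × 10^-3 = 8.33 × 10^-12
Kb = [OH-]²/(0.168 − [OH-]) = 8.33 × 10^-12
Since Kb ≪ C₀, [OH-] ≈ √(Kb·C₀) = 1.18 × 10^-6 M.
Check: 0.0007% ionized — well under 5%, approximation valid.
pOH = 5.93, so pH = 14.00 − pOH = 8.07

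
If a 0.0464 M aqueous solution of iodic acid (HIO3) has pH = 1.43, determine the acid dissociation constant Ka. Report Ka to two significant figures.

Ka = 1.5 × 10^-1

[H+] = 10^(-1.43) = 3.72 × 10^-2 M
At equilibrium [HA] = 0.0464 − 3.72 × 10^-2 = 9.20 × 10^-3 M
Ka = [H+][A-]/[HA] = (3.72 × 10^-2)² / 9.20 × 10^-3 = 1.5 × 10^-1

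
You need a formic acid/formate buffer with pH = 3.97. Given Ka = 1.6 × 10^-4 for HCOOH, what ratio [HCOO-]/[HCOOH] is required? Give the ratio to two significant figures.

pKa = -log(1.6 × 10^-4) = 3.796
pH = pKa + log(r) ⇒ log(r) = 3.97 − 3.796 = +0.174
r = [HCOO-]/[HCOOH] = 10^(+0.174) = 1.49

ratio = 1.5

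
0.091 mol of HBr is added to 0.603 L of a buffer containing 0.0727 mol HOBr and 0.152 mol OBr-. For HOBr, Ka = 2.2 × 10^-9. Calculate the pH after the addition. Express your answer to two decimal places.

pH = 8.23

After neutralization: n(HOBr) = 0.164 mol, n(OBr-) = 0.061 mol.
pKa = −log(2.2 × 10^-9) = 8.658
Henderson–Hasselbalch with mole ratio 0.061/0.164: pH = 8.658 + (-0.430)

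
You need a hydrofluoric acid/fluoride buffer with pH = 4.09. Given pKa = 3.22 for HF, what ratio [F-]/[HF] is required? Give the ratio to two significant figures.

ratio = 7.4

pH = pKa + log(r) ⇒ log(r) = 4.09 − 3.22 = +0.87
r = [F-]/[HF] = 10^(+0.87) = 7.41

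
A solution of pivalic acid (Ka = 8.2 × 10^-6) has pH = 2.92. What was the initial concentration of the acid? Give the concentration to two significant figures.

C₀ = 1.8 × 10^-1 M

[H+] = 10^(-2.92) = 1.20 × 10^-3 M = x
Ka = x²/(C₀ − x) ⇒ C₀ = x + x²/Ka
C₀ = 1.20 × 10^-3 + (1.20 × 10^-3)²/(8.2 × 10^-6) = 1.77 × 10^-1 M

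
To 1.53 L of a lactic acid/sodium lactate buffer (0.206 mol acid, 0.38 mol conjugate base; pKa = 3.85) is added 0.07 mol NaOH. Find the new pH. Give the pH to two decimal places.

pH = 4.37

OH- converts CH3CH(OH)COOH to CH3CH(OH)COO-: CH3CH(OH)COOH → 0.136 mol, CH3CH(OH)COO- → 0.45 mol.
pH = pKa + log(n_CH3CH(OH)COO-/n_CH3CH(OH)COOH) = 3.85 + log(0.45/0.136) = 3.85 + (+0.520)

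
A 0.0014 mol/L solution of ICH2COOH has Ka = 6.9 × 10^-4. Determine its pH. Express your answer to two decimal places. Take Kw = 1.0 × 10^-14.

pH = 3.16

ICH2COOH ⇌ ICH2COO- + H+
Let x = [H+] at equilibrium. Ka = x²/(0.0014 − x).
Here C₀/Ka ≈ 2.03, so the small-x approximation fails. Use the quadratic:
x = (−Ka + √(Ka² + 4·Ka·C₀))/2 = 6.97 × 10^-4 M
pH = −log(6.97 × 10^-4) = 3.16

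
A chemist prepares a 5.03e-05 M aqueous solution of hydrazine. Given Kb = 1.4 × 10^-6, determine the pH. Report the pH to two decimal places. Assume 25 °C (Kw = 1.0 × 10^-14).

N2H4 + H2O ⇌ N2H5+ + OH-
Kb = x²/(5.03e-05 − x) = 1.4 × 10^-6
x is not negligible relative to C₀; solve x² + 1.4e-06·x − 7.04e-11 = 0.
x = [−1.4e-06 + √(1.4e-06² + 2.82e-10)]/2 = 7.72 × 10^-6 M
pOH = 5.11, so pH = 14.00 − pOH = 8.89

pH = 8.89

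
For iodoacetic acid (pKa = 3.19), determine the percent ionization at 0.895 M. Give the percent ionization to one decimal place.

2.7%

ICH2COOH ⇌ ICH2COO- + H+; let x = [H+] at equilibrium.
Ka = 10^(−3.19) = 6.46 × 10^-4
x ≈ √(Ka·C₀) = √(6.46 × 10^-4 × 0.895) = 2.40 × 10^-2 M
Fraction ionized = 2.40 × 10^-2 / 0.895 = 0.0268 → 2.7%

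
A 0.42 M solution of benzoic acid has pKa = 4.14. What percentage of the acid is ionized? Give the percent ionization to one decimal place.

1.3%

C6H5COOH ⇌ C6H5COO- + H+; let x = [H+] at equilibrium.
Ka = 10^(−4.14) = 7.24 × 10^-5
x ≈ √(Ka·C₀) = √(7.24 × 10^-5 × 0.42) = 5.51 × 10^-3 M
% ionization = x/C₀ × 100% = 5.51 × 10^-3/0.42 × 100% = 1.3%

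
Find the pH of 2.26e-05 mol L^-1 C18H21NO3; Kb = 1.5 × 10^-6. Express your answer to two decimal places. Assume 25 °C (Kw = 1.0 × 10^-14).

pH = 8.71

C18H21NO3 + H2O ⇌ C18H22NO3+ + OH-
Kb = x²/(2.26e-05 − x) = 1.5 × 10^-6
x is not negligible relative to C₀; solve x² + 1.5e-06·x − 3.39e-11 = 0.
x = (−Kb + √(Kb² + 4·Kb·C₀))/2 = 5.12 × 10^-6 M
pOH = 5.29, so pH = 14.00 − pOH = 8.71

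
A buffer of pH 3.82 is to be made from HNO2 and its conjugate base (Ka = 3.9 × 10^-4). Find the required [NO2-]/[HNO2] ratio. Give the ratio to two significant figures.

pKa = -log(3.9 × 10^-4) = 3.409
pH = pKa + log(r) ⇒ log(r) = 3.82 − 3.409 = +0.411
r = [NO2-]/[HNO2] = 10^(+0.411) = 2.58

ratio = 2.6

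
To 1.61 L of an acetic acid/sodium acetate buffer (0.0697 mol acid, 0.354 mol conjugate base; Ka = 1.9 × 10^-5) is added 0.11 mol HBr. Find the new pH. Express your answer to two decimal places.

Added H+ converts CH3COO- to CH3COOH: CH3COOH → 0.18 mol, CH3COO- → 0.244 mol.
pKa = −log(1.9 × 10^-5) = 4.721
pH = pKa + log([A⁻]/[HA]) = 4.721 + log(0.244/0.18) = 4.721 +0.132

pH = 4.85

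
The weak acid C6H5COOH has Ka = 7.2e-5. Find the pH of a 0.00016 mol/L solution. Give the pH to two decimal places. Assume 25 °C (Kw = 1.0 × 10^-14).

C6H5COOH ⇌ C6H5COO- + H+
Ka = x²/(0.00016 − x) = 7.2 × 10^-5
The 5% rule fails; solving x² + Ka·x − Ka·C₀ = 0 exactly:
x = [−7.2e-05 + √(7.2e-05² + 4.61e-08)]/2 = 7.72 × 10^-5 M
pH = −log[H+] = −log(7.72 × 10^-5) = 4.11

pH = 4.11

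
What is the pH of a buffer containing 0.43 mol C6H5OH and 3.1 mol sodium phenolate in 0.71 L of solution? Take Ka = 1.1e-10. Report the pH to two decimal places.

pKa = −log(1.1 × 10^-10) = 9.959
Henderson–Hasselbalch: pH = pKa + log([C6H5O-]/[C6H5OH]) = 9.959 + log(3.1/0.43)
pH = 9.959 + (+0.858) = 10.82

pH = 10.82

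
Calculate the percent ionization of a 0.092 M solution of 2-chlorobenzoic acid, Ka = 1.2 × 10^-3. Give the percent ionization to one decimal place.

ClC6H4COOH ⇌ ClC6H4COO- + H+; let x = [H+] at equilibrium.
Solve x² + 0.0012x − 0.00011 = 0 → x = 9.92 × 10^-3 M
% ionization = x/C₀ × 100% = 9.92 × 10^-3/0.092 × 100% = 10.8%

10.8%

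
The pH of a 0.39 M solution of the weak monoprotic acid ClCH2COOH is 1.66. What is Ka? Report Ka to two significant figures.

[H+] = 10^(-1.66) = 2.19 × 10^-2 M
At equilibrium [HA] = 0.39 − 2.19 × 10^-2 = 3.68 × 10^-1 M
Ka = [H+][A-]/[HA] = (2.19 × 10^-2)² / 3.68 × 10^-1 = 1.3 × 10^-3

Ka = 1.3 × 10^-3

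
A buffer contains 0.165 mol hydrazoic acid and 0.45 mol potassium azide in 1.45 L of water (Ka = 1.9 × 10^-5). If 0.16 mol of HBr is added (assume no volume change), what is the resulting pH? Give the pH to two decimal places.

After neutralization: n(HN3) = 0.325 mol, n(N3-) = 0.29 mol.
pKa = −log(1.9 × 10^-5) = 4.721
pH = pKa + log([A⁻]/[HA]) = 4.721 + log(0.29/0.325) = 4.721 -0.049

pH = 4.67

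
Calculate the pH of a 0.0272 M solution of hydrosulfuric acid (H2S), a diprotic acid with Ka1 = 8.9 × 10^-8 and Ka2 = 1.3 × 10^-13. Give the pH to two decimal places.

Ka1 ≫ Ka2, so treat the first dissociation as the only significant source of H+.
Ka1 = x²/(0.0272 − x) = 8.9 × 10^-8
x ≈ √(8.9 × 10^-8 × 0.0272) = 4.92 × 10^-5 M
pH = −log(4.92 × 10^-5) = 4.31

pH = 4.31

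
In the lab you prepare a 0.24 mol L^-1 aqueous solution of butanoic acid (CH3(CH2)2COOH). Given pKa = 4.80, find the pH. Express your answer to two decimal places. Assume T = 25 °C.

CH3(CH2)2COOH ⇌ CH3(CH2)2COO- + H+
Ka = 10^(−4.80) = 1.58 × 10^-5
From the ICE table, Ka = x²/(0.24 − x) = 1.58 × 10^-5.
Assume x ≪ 0.24: x ≈ √(1.58 × 10^-5 × 0.24) = 1.95 × 10^-3 M
Check: 0.81% ionized — well under 5%, approximation valid.
pH = −log[H+] = −log(1.95 × 10^-3) = 2.71

pH = 2.71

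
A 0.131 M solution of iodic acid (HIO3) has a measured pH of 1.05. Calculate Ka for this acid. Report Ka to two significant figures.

Ka = 1.9 × 10^-1

[H+] = 10^(-1.05) = 8.91 × 10^-2 M
At equilibrium [HA] = 0.131 − 8.91 × 10^-2 = 4.19 × 10^-2 M
Ka = [H+][A-]/[HA] = (8.91 × 10^-2)² / 4.19 × 10^-2 = 1.9 × 10^-1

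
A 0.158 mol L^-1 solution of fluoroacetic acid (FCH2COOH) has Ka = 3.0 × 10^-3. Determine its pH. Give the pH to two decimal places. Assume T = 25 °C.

FCH2COOH ⇌ FCH2COO- + H+
Ka = x²/(0.158 − x) = 3.0 × 10^-3
Here C₀/Ka ≈ 52.7, so the small-x approximation fails. Use the quadratic:
x = [−0.003 + √(0.003² + 0.0019)]/2 = 2.03 × 10^-2 M
pH = −log[H+] = −log(2.03 × 10^-2) = 1.69

pH = 1.69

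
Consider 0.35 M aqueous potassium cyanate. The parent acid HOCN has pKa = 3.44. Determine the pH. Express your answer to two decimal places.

pH = 8.49

OCN- is the conjugate base of the weak acid HOCN.
Ka = 10^(−3.44) = 3.63 × 10^-4
Kb = Kw/Ka = 1.0×10^-14 / 3.63 × 10^-4 = 2.75 × 10^-11
Let x = [OH-] at equilibrium. Kb = x²/(0.35 − x).
Neglecting x in the denominator: x = √(2.75 × 10^-11 × 0.35) = 3.10 × 10^-6 M
Check: 0.00089% ionized — well under 5%, approximation valid.
pOH = −log(3.10 × 10^-6) = 5.51; pH = 14.00 − 5.51 = 8.49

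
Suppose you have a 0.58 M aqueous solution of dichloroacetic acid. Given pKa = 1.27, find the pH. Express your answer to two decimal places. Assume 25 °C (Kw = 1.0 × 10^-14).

pH = 0.82

Cl2CHCOOH ⇌ Cl2CHCOO- + H+
Ka = 10^(−1.27) = 5.37 × 10^-2
Ka = x²/(0.58 − x) = 5.37 × 10^-2
Here C₀/Ka ≈ 10.8, so the small-x approximation fails. Use the quadratic:
x = (−Ka + √(Ka² + 4·Ka·C₀))/2 = 1.52 × 10^-1 M
pH = −log(1.52 × 10^-1) = 0.82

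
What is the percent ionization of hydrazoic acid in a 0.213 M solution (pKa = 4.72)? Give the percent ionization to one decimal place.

0.9%

HN3 ⇌ N3- + H+; let x = [H+] at equilibrium.
Ka = 10^(−4.72) = 1.91 × 10^-5
x ≈ √(Ka·C₀) = √(1.91 × 10^-5 × 0.213) = 2.02 × 10^-3 M
% ionization = x/C₀ × 100% = 2.02 × 10^-3/0.213 × 100% = 0.9%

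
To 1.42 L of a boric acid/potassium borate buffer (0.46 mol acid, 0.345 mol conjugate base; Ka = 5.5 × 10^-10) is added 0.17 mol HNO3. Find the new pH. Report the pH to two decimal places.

Added H+ converts B(OH)4- to B(OH)3: B(OH)3 → 0.63 mol, B(OH)4- → 0.175 mol.
pKa = −log(5.5 × 10^-10) = 9.260
Henderson–Hasselbalch with mole ratio 0.175/0.63: pH = 9.260 + (-0.556)

pH = 8.70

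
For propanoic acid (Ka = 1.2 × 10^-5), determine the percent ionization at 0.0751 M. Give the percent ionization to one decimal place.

CH3CH2COOH ⇌ CH3CH2COO- + H+; let x = [H+] at equilibrium.
x ≈ √(Ka·C₀) = √(1.2 × 10^-5 × 0.0751) = 9.49 × 10^-4 M
% ionization = x/C₀ × 100% = 9.49 × 10^-4/0.0751 × 100% = 1.3%

1.3%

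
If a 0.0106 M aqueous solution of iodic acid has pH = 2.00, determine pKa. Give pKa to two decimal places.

pKa = 0.78

[H+] = 10^(-2.00) = 1.00 × 10^-2 M
At equilibrium [HA] = 0.0106 − 1.00 × 10^-2 = 6.00 × 10^-4 M
Ka = [H+][A-]/[HA] = (1.00 × 10^-2)² / 6.00 × 10^-4 = 1.67 × 10^-1
pKa = -log(1.67 × 10^-1) = 0.78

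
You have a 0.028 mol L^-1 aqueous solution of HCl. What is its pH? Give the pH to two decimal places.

HCl is a strong acid and dissociates completely, so [H+] = 0.028 M.
pH = -log(0.028) = 1.55

pH = 1.55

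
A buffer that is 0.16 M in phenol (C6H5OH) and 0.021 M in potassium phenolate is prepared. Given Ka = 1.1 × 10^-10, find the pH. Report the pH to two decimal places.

pKa = −log(1.1 × 10^-10) = 9.959
pH = pKa + log([A⁻]/[HA]) = 9.959 + log(0.021/0.16)
pH = 9.959 + (-0.882) = 9.08

pH = 9.08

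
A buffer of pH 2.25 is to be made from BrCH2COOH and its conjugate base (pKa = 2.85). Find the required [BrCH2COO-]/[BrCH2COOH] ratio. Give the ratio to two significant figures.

ratio = 0.25

pH = pKa + log(r) ⇒ log(r) = 2.25 − 2.85 = -0.60
r = [BrCH2COO-]/[BrCH2COOH] = 10^(-0.60) = 0.251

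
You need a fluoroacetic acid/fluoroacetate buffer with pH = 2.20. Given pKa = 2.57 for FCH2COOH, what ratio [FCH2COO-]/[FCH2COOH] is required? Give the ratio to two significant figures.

ratio = 0.43

pH = pKa + log(r) ⇒ log(r) = 2.20 − 2.57 = -0.37
r = [FCH2COO-]/[FCH2COOH] = 10^(-0.37) = 0.427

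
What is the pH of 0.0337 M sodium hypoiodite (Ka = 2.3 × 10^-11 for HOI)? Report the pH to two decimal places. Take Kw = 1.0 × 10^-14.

OI- is the conjugate base of the weak acid HOI.
Kb = Kw/Ka = 1.0×10^-14 / 2.3 × 10^-11 = 4.35 × 10^-4
From the ICE table, Kb = x²/(0.0337 − x) = 4.35 × 10^-4.
The 5% rule fails; solving x² + Kb·x − Kb·C₀ = 0 exactly:
x = [−0.000435 + √(0.000435² + 5.86e-05)]/2 = 3.62 × 10^-3 M
pOH = −log(3.62 × 10^-3) = 2.44; pH = 14.00 − 2.44 = 11.56

pH = 11.56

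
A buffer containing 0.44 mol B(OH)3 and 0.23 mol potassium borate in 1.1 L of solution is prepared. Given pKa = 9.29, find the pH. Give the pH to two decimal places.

pH = 9.01

Using pH = pKa + log([base]/[acid]) with [base]/[acid] = 0.23/0.44:
pH = 9.29 + (-0.282) = 9.01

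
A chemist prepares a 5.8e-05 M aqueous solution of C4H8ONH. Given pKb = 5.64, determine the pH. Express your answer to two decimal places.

C4H8ONH + H2O ⇌ C4H8ONH2+ + OH-
Kb = 10^(−5.64) = 2.29 × 10^-6
From the ICE table, Kb = [OH-]²/(5.8e-05 − [OH-]) = 2.29 × 10^-6.
[OH-] is not negligible relative to C₀; solve [OH-]² + 2.29e-06·[OH-] − 1.33e-10 = 0.
[OH-] = (−Kb + √(Kb² + 4·Kb·C₀))/2 = 1.04 × 10^-5 M
pOH = 4.98, so pH = 14.00 − pOH = 9.02

pH = 9.02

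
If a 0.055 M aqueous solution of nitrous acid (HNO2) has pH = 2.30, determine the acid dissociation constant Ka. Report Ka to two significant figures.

Ka = 5.0 × 10^-4

[H+] = 10^(-2.30) = 5.01 × 10^-3 M
At equilibrium [HA] = 0.055 − 5.01 × 10^-3 = 5.00 × 10^-2 M
Ka = [H+][A-]/[HA] = (5.01 × 10^-3)² / 5.00 × 10^-2 = 5.0 × 10^-4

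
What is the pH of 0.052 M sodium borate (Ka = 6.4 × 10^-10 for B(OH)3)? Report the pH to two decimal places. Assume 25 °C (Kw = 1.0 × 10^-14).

pH = 10.95

B(OH)4- is the conjugate base of the weak acid B(OH)3.
Kb = Kw/Ka = 1.0×10^-14 / 6.4 × 10^-10 = 1.56 × 10^-5
From the ICE table, Kb = x²/(0.052 − x) = 1.56 × 10^-5.
Assume x ≪ 0.052: x ≈ √(1.56 × 10^-5 × 0.052) = 9.01 × 10^-4 M
pOH = 3.05, so pH = 14.00 − pOH = 10.95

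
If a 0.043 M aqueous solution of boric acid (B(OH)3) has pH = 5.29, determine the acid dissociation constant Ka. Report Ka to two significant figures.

[H+] = 10^(-5.29) = 5.13 × 10^-6 M
At equilibrium [HA] = 0.043 − 5.13 × 10^-6 = 4.30 × 10^-2 M
Ka = [H+][A-]/[HA] = (5.13 × 10^-6)² / 4.30 × 10^-2 = 6.1 × 10^-10

Ka = 6.1 × 10^-10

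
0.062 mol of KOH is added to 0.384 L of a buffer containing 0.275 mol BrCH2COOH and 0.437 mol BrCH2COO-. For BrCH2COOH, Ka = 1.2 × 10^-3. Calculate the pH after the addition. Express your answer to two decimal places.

pH = 3.29

OH- converts BrCH2COOH to BrCH2COO-: BrCH2COOH → 0.213 mol, BrCH2COO- → 0.499 mol.
pKa = −log(1.2 × 10^-3) = 2.921
pH = pKa + log(n_BrCH2COO-/n_BrCH2COOH) = 2.921 + log(0.499/0.213) = 2.921 + (+0.370)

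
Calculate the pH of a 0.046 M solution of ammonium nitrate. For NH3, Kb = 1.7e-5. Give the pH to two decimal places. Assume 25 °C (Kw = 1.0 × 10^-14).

pH = 5.28

NH4+ is the conjugate acid of the weak base NH3.
Ka = Kw/Kb = 1.0×10^-14 / 1.7 × 10^-5 = 5.88 × 10^-10
Ka = [H+]²/(0.046 − [H+]) = 5.88 × 10^-10
Since Ka ≪ C₀, [H+] ≈ √(Ka·C₀) = 5.20 × 10^-6 M.
pH = −log[H+] = −log(5.20 × 10^-6) = 5.28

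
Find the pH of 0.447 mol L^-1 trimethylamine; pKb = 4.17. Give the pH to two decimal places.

pH = 11.74

(CH3)3N + H2O ⇌ (CH3)3NH+ + OH-
Kb = 10^(−4.17) = 6.76 × 10^-5
Kb = x²/(0.447 − x) = 6.76 × 10^-5
Neglecting x in the denominator: x = √(6.76 × 10^-5 × 0.447) = 5.50 × 10^-3 M
pOH = −log(5.50 × 10^-3) = 2.26; pH = 14.00 − 2.26 = 11.74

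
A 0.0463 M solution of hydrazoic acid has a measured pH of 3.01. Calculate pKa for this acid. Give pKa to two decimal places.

pKa = 4.68

[H+] = 10^(-3.01) = 9.77 × 10^-4 M
At equilibrium [HA] = 0.0463 − 9.77 × 10^-4 = 4.53 × 10^-2 M
Ka = [H+][A-]/[HA] = (9.77 × 10^-4)² / 4.53 × 10^-2 = 2.11 × 10^-5
pKa = -log(2.11 × 10^-5) = 4.68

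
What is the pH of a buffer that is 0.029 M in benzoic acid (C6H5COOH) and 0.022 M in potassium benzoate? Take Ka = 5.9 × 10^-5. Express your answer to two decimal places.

pKa = −log(5.9 × 10^-5) = 4.229
Henderson–Hasselbalch: pH = pKa + log([C6H5COO-]/[C6H5COOH]) = 4.229 + log(0.022/0.029)
pH = 4.229 + (-0.120) = 4.11

pH = 4.11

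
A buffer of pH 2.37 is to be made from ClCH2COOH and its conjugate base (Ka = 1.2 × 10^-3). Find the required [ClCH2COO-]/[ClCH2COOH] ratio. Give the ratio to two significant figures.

ratio = 0.28

pKa = -log(1.2 × 10^-3) = 2.921
pH = pKa + log(r) ⇒ log(r) = 2.37 − 2.921 = -0.551
r = [ClCH2COO-]/[ClCH2COOH] = 10^(-0.551) = 0.281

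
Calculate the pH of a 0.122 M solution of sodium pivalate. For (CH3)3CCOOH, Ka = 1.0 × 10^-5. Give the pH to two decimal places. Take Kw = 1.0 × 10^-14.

pH = 9.04

(CH3)3CCOO- is the conjugate base of the weak acid (CH3)3CCOOH.
Kb = Kw/Ka = 1.0×10^-14 / 1.0 × 10^-5 = 1.00 × 10^-9
Let x = [OH-] at equilibrium. Kb = x²/(0.122 − x).
Assume x ≪ 0.122: x ≈ √(1.00 × 10^-9 × 0.122) = 1.10 × 10^-5 M
pOH = 4.96, so pH = 14.00 − pOH = 9.04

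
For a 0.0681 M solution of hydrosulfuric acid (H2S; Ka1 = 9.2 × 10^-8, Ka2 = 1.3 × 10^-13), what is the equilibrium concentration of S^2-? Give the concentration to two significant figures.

1.3 × 10^-13 M

First ionization gives [H+] ≈ [HS-] = 7.92 × 10^-5 M.
Second step: Ka2 = [H+][S^2-]/[HS-] ≈ [S^2-] (since [H+] ≈ [HS-]).
So [S^2-] ≈ Ka2.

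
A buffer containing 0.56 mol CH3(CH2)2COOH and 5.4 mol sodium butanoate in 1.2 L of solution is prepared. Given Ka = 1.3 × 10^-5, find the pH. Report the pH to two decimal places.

pH = 5.87

pKa = −log(1.3 × 10^-5) = 4.886
Henderson–Hasselbalch: pH = pKa + log([CH3(CH2)2COO-]/[CH3(CH2)2COOH]) = 4.886 + log(5.4/0.56)
pH = 4.886 + (+0.984) = 5.87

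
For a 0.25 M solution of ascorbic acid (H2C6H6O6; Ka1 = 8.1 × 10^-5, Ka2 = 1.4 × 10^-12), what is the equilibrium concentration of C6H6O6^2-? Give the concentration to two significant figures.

First ionization gives [H+] ≈ [HC6H6O6-] = 4.50 × 10^-3 M.
Second step: Ka2 = [H+][C6H6O6^2-]/[HC6H6O6-] ≈ [C6H6O6^2-] (since [H+] ≈ [HC6H6O6-]).
So [C6H6O6^2-] ≈ Ka2.

1.4 × 10^-12 M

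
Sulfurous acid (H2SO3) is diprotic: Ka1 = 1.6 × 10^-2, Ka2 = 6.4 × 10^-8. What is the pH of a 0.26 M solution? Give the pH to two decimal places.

Since Ka1 ≫ Ka2, the first ionization dominates [H+].
Ka1 = x²/(0.26 − x) = 1.6 × 10^-2
Solving the quadratic: x = (−Ka1 + √(Ka1² + 4·Ka1·C₀))/2 = 5.70 × 10^-2 M
pH = −log(5.70 × 10^-2) = 1.24

pH = 1.24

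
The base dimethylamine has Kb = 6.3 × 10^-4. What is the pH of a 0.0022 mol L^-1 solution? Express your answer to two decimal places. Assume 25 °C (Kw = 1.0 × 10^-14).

(CH3)2NH + H2O ⇌ (CH3)2NH2+ + OH-
From the ICE table, Kb = x²/(0.0022 − x) = 6.3 × 10^-4.
Here C₀/Kb ≈ 3.49, so the small-x approximation fails. Use the quadratic:
x = (−Kb + √(Kb² + 4·Kb·C₀))/2 = 9.04 × 10^-4 M
pOH = −log(9.04 × 10^-4) = 3.04; pH = 14.00 − 3.04 = 10.96

pH = 10.96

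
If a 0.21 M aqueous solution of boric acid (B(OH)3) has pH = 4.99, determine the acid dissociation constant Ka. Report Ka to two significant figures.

[H+] = 10^(-4.99) = 1.02 × 10^-5 M
At equilibrium [HA] = 0.21 − 1.02 × 10^-5 = 2.10 × 10^-1 M
Ka = [H+][A-]/[HA] = (1.02 × 10^-5)² / 2.10 × 10^-1 = 5.0 × 10^-10

Ka = 5.0 × 10^-10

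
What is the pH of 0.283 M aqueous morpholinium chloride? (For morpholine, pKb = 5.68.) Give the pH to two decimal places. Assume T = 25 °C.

C4H8ONH2+ is the conjugate acid of the weak base C4H8ONH.
Kb = 10^(−5.68) = 2.09 × 10^-6
Ka = Kw/Kb = 1.0×10^-14 / 2.09 × 10^-6 = 4.78 × 10^-9
From the ICE table, Ka = [H+]²/(0.283 − [H+]) = 4.78 × 10^-9.
Assume [H+] ≪ 0.283: [H+] ≈ √(4.78 × 10^-9 × 0.283) = 3.68 × 10^-5 M
([H+]/C₀ = 0.013% < 5%, so the approximation holds.)
pH = −log(3.68 × 10^-5) = 4.43

pH = 4.43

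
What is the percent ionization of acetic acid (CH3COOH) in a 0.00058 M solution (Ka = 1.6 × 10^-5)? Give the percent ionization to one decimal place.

15.3%

CH3COOH ⇌ CH3COO- + H+; let x = [H+] at equilibrium.
Solve x² + 1.6e-05x − 9.28e-09 = 0 → x = 8.87 × 10^-5 M
Fraction ionized = 8.87 × 10^-5 / 0.00058 = 0.1529 → 15.3%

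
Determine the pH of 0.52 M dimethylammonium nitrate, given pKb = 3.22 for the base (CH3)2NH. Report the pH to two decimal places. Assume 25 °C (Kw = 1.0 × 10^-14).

(CH3)2NH2+ is the conjugate acid of the weak base (CH3)2NH.
Kb = 10^(−3.22) = 6.03 × 10^-4
Ka = Kw/Kb = 1.0×10^-14 / 6.03 × 10^-4 = 1.66 × 10^-11
From the ICE table, Ka = [H+]²/(0.52 − [H+]) = 1.66 × 10^-11.
Assume [H+] ≪ 0.52: [H+] ≈ √(1.66 × 10^-11 × 0.52) = 2.94 × 10^-6 M
Check: 0.00057% ionized — well under 5%, approximation valid.
pH = −log(2.94 × 10^-6) = 5.53

pH = 5.53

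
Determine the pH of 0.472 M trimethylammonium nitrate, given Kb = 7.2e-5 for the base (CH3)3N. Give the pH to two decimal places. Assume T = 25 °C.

pH = 5.09

(CH3)3NH+ is the conjugate acid of the weak base (CH3)3N.
Ka = Kw/Kb = 1.0×10^-14 / 7.2 × 10^-5 = 1.39 × 10^-10
From the ICE table, Ka = [H+]²/(0.472 − [H+]) = 1.39 × 10^-10.
Neglecting [H+] in the denominator: [H+] = √(1.39 × 10^-10 × 0.472) = 8.10 × 10^-6 M
Check: 0.0017% ionized — well under 5%, approximation valid.
pH = −log[H+] = −log(8.10 × 10^-6) = 5.09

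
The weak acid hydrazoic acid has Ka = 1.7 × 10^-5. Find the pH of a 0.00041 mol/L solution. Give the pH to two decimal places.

HN3 ⇌ N3- + H+
Ka = x²/(0.00041 − x) = 1.7 × 10^-5
Here C₀/Ka ≈ 24.1, so the small-x approximation fails. Use the quadratic:
x = (−Ka + √(Ka² + 4·Ka·C₀))/2 = 7.54 × 10^-5 M
pH = −log[H+] = −log(7.54 × 10^-5) = 4.12

pH = 4.12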